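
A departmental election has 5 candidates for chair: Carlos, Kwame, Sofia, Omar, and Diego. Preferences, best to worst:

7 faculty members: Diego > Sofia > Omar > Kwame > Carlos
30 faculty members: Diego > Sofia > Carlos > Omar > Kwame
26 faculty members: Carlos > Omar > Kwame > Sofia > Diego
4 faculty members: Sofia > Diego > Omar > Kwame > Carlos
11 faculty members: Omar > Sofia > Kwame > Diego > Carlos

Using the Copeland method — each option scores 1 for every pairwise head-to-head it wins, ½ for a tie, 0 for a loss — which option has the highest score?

Sofia

Carlos: beats Kwame and Omar; loses to Sofia and Diego → score 2.
Kwame: loses to Carlos, Sofia, Omar, and Diego → score 0.
Sofia: beats Carlos, Kwame, Omar, and Diego → score 4.
Omar: beats Kwame; loses to Carlos, Sofia, and Diego → score 1.
Diego: beats Carlos, Kwame, and Omar; loses to Sofia → score 3.
Sofia has the best pairwise record.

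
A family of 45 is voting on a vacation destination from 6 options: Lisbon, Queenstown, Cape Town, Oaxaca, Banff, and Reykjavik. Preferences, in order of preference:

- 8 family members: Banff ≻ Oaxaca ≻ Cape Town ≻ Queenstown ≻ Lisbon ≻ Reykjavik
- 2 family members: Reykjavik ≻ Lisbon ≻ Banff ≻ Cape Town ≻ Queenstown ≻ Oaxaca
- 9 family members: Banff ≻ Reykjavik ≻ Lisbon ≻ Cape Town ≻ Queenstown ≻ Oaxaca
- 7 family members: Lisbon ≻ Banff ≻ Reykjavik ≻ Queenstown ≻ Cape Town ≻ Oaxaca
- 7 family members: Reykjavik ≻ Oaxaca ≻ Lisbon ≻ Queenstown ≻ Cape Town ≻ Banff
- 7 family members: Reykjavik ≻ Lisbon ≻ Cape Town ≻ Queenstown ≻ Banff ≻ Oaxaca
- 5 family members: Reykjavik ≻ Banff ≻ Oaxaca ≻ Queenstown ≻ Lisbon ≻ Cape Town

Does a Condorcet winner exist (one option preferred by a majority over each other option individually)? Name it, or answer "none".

Checking pairwise contests:
Reykjavik beats Lisbon 30–15.
Lisbon beats Queenstown 32–13.
Lisbon beats Cape Town 37–8.
Lisbon beats Oaxaca 25–20.
Lisbon beats Banff 23–22.
Banff beats Reykjavik 24–21.
Every option loses at least one head-to-head, so there is no Condorcet winner.

none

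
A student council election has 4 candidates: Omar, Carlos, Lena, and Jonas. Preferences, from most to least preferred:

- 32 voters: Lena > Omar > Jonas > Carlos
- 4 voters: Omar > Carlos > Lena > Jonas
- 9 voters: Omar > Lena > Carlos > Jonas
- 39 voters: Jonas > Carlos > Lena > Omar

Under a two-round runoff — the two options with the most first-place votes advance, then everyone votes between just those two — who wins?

Lena

Round 1 first-place votes: Omar 13, Carlos 0, Lena 32, Jonas 39.
Jonas and Lena advance.
Runoff: Jonas is preferred to Lena by 39 voters; Lena by 45.
Lena wins the runoff.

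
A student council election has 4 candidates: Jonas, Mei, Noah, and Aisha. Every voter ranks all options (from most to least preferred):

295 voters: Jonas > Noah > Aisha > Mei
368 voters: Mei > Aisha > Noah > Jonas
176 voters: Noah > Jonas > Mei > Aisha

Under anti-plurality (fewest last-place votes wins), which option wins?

Noah

Last-place votes: Jonas 368, Mei 295, Noah 0, Aisha 176.
Noah is ranked last by the fewest voters, so Noah wins.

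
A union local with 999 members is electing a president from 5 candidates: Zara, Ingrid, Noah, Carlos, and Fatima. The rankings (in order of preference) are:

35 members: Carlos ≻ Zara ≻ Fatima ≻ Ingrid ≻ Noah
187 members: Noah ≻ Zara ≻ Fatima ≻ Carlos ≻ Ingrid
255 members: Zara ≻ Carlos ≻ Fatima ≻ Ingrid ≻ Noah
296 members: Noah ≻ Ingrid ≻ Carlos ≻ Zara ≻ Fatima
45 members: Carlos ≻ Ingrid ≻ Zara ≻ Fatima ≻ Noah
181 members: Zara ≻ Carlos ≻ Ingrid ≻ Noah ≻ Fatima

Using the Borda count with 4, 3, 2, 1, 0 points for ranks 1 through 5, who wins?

Zara: 35·3 + 187·3 + 255·4 + 296·1 + 45·2 + 181·4 = 2796
Ingrid: 35·1 + 187·0 + 255·1 + 296·3 + 45·3 + 181·2 = 1675
Noah: 35·0 + 187·4 + 255·0 + 296·4 + 45·0 + 181·1 = 2113
Carlos: 35·4 + 187·1 + 255·3 + 296·2 + 45·4 + 181·3 = 2407
Fatima: 35·2 + 187·2 + 255·2 + 296·0 + 45·1 + 181·0 = 999
Zara has the highest Borda score (2796).

Zara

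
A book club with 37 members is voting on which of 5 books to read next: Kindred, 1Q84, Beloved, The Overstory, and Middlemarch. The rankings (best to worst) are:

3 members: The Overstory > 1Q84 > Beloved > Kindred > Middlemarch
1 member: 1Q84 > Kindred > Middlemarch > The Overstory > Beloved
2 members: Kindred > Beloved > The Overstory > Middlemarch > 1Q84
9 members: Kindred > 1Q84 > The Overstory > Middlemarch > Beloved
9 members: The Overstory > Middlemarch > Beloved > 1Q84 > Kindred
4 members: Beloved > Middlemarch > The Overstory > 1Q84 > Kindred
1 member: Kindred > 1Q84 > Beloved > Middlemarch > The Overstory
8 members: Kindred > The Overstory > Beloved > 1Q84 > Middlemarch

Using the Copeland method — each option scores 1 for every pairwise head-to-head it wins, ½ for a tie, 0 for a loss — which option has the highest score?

Kindred

Kindred: beats 1Q84, Beloved, The Overstory, and Middlemarch → score 4.
1Q84: beats Middlemarch; loses to Kindred, Beloved, and The Overstory → score 1.
Beloved: beats 1Q84; loses to Kindred, The Overstory, and Middlemarch → score 1.
The Overstory: beats 1Q84, Beloved, and Middlemarch; loses to Kindred → score 3.
Middlemarch: beats Beloved; loses to Kindred, 1Q84, and The Overstory → score 1.
Kindred has the best pairwise record.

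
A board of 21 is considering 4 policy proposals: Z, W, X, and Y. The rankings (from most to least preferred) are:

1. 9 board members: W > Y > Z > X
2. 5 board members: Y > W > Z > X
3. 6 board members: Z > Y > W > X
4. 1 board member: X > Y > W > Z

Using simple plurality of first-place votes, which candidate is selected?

First-place votes: Z 6, W 9, X 1, Y 5.
W has the most first-place votes.

W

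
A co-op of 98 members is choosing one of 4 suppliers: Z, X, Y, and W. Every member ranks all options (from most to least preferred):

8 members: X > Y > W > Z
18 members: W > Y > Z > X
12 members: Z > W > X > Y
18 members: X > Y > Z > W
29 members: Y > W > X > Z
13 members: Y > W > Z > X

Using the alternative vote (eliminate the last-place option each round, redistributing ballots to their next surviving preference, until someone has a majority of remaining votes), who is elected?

Round 1: Z 12, X 26, Y 42, W 18. Eliminate Z.
Round 2: X 26, Y 42, W 30. Eliminate X.
Round 3: Y 68, W 30. Y has a majority.

Y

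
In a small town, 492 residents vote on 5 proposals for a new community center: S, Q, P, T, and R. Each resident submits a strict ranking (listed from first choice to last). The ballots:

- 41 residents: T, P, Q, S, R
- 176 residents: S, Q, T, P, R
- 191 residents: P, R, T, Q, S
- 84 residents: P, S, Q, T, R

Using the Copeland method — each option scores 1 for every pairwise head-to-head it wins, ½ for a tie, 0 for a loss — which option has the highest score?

S: beats Q, T, and R; loses to P → score 3.
Q: beats T and R; loses to S and P → score 2.
P: beats S, Q, T, and R → score 4.
T: beats R; loses to S, Q, and P → score 1.
R: loses to S, Q, P, and T → score 0.
P has the best pairwise record.

P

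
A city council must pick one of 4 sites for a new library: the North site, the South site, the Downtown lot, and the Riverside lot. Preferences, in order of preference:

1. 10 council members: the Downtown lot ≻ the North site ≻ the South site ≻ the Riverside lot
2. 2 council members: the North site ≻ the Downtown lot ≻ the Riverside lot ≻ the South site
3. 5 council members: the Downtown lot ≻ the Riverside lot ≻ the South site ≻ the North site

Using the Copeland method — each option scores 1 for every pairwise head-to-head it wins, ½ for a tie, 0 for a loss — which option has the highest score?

the North site: beats the South site and the Riverside lot; loses to the Downtown lot → score 2.
the South site: beats the Riverside lot; loses to the North site and the Downtown lot → score 1.
the Downtown lot: beats the North site, the South site, and the Riverside lot → score 3.
the Riverside lot: loses to the North site, the South site, and the Downtown lot → score 0.
the Downtown lot has the best pairwise record.

the Downtown lot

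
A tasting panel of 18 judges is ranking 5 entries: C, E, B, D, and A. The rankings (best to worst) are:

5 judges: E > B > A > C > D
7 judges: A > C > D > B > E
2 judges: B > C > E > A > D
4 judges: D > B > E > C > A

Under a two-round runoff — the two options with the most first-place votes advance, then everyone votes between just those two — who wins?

E

Round 1 first-place votes: C 0, E 5, B 2, D 4, A 7.
A and E advance.
Runoff: A is preferred to E by 7 voters; E by 11.
E wins the runoff.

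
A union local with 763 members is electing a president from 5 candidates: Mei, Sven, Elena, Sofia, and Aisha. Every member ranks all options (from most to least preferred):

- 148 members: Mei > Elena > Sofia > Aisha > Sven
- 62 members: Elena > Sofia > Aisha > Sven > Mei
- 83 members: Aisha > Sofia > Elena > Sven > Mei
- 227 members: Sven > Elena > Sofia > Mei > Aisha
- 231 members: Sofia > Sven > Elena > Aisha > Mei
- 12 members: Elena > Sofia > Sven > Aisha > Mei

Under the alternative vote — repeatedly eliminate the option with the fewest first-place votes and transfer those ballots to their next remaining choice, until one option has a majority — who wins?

Sofia

Round 1: Mei 148, Sven 227, Elena 74, Sofia 231, Aisha 83. Eliminate Elena.
Round 2: Mei 148, Sven 227, Sofia 305, Aisha 83. Eliminate Aisha.
Round 3: Mei 148, Sven 227, Sofia 388. Sofia has a majority.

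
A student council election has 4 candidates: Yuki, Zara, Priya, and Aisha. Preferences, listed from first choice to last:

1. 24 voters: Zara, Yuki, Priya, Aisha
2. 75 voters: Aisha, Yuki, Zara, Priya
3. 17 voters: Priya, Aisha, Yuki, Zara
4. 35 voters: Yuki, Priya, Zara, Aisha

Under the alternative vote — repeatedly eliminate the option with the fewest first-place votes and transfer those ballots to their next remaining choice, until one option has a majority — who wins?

Aisha

Round 1: Yuki 35, Zara 24, Priya 17, Aisha 75. Eliminate Priya.
Round 2: Yuki 35, Zara 24, Aisha 92. Aisha has a majority.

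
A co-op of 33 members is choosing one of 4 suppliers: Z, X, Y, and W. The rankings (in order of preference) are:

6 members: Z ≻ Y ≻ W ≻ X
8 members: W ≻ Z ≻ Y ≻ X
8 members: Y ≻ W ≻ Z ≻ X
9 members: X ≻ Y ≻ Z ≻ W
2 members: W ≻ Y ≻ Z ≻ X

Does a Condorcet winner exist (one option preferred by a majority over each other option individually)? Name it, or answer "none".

Y vs Z: 19–14 for Y.
Y vs X: 24–9 for Y.
Y vs W: 23–10 for Y.
Y beats every other option head-to-head.

Y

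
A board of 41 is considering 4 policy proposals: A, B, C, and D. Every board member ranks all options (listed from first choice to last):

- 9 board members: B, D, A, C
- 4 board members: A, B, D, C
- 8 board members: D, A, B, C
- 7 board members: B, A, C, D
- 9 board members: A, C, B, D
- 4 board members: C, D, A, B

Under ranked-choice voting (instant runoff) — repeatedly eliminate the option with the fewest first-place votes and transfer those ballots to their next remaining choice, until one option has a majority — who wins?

A

Round 1: A 13, B 16, C 4, D 8. Eliminate C.
Round 2: A 13, B 16, D 12. Eliminate D.
Round 3: A 25, B 16. A has a majority.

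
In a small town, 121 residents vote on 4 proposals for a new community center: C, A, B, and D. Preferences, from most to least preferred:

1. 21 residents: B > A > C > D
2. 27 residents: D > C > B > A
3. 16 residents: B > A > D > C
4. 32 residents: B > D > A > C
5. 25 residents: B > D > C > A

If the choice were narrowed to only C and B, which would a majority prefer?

B

Voters preferring C to B: 27; preferring B to C: 94.
B wins the head-to-head.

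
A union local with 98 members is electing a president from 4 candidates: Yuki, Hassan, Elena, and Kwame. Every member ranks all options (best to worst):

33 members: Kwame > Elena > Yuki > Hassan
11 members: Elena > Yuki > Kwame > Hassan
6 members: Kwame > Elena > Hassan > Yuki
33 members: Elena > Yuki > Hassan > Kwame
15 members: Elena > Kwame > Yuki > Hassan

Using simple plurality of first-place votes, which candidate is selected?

Elena

First-place votes: Yuki 0, Hassan 0, Elena 59, Kwame 39.
Elena has the most first-place votes.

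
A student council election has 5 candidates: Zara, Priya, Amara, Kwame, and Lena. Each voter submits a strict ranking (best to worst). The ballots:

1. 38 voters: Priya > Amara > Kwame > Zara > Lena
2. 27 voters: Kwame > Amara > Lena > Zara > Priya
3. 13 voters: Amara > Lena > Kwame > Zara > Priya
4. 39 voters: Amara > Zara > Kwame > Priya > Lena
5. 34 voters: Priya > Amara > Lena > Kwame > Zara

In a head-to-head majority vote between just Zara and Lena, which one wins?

Zara

Voters preferring Zara to Lena: 77; preferring Lena to Zara: 74.
Zara wins the head-to-head.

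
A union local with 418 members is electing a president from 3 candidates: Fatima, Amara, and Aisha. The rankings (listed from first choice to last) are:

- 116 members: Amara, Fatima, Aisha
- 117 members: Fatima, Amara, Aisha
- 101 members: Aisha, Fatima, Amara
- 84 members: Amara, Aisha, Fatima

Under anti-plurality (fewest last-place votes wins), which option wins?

Fatima

Last-place votes: Fatima 84, Amara 101, Aisha 233.
Fatima is ranked last by the fewest voters, so Fatima wins.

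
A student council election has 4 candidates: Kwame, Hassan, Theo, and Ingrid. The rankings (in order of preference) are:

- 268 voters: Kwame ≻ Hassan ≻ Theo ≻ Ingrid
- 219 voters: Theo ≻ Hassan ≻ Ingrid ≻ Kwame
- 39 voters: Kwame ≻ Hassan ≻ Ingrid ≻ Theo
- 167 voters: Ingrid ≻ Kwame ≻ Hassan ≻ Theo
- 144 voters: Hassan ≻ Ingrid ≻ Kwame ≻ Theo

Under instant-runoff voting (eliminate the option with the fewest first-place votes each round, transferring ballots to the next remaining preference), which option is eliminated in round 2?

Theo

Round 1: Kwame 307, Hassan 144, Theo 219, Ingrid 167. Eliminate Hassan.
Round 2: Kwame 307, Theo 219, Ingrid 311. Eliminate Theo.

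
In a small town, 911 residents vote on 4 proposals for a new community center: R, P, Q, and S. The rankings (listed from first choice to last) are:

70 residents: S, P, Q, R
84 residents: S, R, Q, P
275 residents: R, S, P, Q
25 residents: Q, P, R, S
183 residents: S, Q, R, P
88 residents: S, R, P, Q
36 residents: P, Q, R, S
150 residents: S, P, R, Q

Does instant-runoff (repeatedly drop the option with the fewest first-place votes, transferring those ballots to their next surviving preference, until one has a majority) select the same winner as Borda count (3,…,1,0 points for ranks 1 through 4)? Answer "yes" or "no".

Instant-runoff — R1 R 275, P 36, Q 25, S 575 (S winner). Winner: S.
Borda — scores: R 1563, P 961, Q 667, S 2275. Winner: S.
The two methods agree.

yes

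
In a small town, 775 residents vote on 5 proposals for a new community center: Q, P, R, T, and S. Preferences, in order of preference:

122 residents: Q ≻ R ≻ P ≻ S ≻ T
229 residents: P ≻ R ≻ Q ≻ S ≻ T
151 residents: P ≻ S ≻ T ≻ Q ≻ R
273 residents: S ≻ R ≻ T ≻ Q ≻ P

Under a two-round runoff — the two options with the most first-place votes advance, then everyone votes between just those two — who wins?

Round 1 first-place votes: Q 122, P 380, R 0, T 0, S 273.
P and S advance.
Runoff: P is preferred to S by 502 voters; S by 273.
P wins the runoff.

P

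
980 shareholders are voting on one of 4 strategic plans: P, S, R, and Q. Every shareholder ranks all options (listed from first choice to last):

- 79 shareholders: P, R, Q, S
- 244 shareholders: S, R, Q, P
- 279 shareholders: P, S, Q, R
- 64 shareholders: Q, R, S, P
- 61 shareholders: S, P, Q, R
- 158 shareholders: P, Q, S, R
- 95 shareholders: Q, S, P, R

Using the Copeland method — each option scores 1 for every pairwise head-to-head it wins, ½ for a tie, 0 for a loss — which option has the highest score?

P: beats S, R, and Q → score 3.
S: beats R and Q; loses to P → score 2.
R: loses to P, S, and Q → score 0.
Q: beats R; loses to P and S → score 1.
P has the best pairwise record.

P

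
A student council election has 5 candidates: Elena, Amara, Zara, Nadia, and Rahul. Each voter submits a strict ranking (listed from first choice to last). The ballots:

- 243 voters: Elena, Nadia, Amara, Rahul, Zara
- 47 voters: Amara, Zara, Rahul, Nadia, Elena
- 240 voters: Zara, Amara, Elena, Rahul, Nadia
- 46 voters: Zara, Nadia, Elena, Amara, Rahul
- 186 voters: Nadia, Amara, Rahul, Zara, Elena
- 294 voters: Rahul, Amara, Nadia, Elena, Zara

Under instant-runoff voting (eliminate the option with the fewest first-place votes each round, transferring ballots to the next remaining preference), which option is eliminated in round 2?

Nadia

Round 1: Elena 243, Amara 47, Zara 286, Nadia 186, Rahul 294. Eliminate Amara.
Round 2: Elena 243, Zara 333, Nadia 186, Rahul 294. Eliminate Nadia.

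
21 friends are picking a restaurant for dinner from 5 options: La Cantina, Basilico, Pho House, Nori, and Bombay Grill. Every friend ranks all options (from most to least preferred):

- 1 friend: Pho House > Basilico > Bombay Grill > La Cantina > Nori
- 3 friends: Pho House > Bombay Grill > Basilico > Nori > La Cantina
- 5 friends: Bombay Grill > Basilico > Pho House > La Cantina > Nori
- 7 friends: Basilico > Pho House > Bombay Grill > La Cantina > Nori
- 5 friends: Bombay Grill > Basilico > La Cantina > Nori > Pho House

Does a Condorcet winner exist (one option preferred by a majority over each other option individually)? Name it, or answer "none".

none

Checking pairwise contests:
Basilico beats La Cantina 21–0.
Bombay Grill beats Basilico 13–8.
Basilico beats Pho House 17–4.
La Cantina beats Nori 18–3.
Pho House beats Bombay Grill 11–10.
Every option loses at least one head-to-head, so there is no Condorcet winner.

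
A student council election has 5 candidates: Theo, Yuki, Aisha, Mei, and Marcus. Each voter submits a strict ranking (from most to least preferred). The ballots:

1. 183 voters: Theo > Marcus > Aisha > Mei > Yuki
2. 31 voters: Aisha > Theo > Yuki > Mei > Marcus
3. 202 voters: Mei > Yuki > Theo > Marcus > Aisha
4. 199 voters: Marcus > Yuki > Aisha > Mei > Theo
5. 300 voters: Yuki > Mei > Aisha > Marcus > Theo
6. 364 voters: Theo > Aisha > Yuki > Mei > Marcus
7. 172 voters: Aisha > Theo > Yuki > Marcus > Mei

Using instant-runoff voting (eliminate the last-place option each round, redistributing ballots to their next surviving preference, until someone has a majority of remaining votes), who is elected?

Theo

Round 1: Theo 547, Yuki 300, Aisha 203, Mei 202, Marcus 199. Eliminate Marcus.
Round 2: Theo 547, Yuki 499, Aisha 203, Mei 202. Eliminate Mei.
Round 3: Theo 547, Yuki 701, Aisha 203. Eliminate Aisha.
Round 4: Theo 750, Yuki 701. Theo has a majority.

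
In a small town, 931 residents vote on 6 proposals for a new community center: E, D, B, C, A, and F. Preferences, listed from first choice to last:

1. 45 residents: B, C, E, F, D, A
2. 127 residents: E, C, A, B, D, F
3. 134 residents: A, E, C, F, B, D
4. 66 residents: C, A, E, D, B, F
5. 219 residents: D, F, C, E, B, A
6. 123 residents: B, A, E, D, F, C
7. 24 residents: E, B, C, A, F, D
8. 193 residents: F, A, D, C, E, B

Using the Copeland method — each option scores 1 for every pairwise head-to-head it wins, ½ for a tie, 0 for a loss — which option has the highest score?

A

E: beats D, B, and F; loses to C and A → score 3.
D: beats B, C, and F; loses to E and A → score 3.
B: loses to E, D, C, A, and F → score 0.
C: beats E, B, and A; loses to D and F → score 3.
A: beats E, D, B, and F; loses to C → score 4.
F: beats B and C; loses to E, D, and A → score 2.
A has the best pairwise record.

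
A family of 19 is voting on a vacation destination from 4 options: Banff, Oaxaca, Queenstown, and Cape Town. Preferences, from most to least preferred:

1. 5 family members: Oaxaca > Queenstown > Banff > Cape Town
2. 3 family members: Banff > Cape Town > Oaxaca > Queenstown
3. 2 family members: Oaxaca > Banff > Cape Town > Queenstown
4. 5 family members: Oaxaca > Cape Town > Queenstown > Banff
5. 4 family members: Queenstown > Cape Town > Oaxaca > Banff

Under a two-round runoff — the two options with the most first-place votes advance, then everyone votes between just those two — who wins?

Round 1 first-place votes: Banff 3, Oaxaca 12, Queenstown 4, Cape Town 0.
Oaxaca and Queenstown advance.
Runoff: Oaxaca is preferred to Queenstown by 15 voters; Queenstown by 4.
Oaxaca wins the runoff.

Oaxaca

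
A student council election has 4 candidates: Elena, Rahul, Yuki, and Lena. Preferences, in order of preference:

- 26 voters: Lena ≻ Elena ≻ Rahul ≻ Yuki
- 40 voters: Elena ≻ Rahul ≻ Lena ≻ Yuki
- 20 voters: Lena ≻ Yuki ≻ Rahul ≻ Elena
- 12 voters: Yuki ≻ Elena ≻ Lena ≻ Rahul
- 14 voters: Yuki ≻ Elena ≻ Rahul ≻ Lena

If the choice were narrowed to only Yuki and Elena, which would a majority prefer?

Elena

Voters preferring Yuki to Elena: 46; preferring Elena to Yuki: 66.
Elena wins the head-to-head.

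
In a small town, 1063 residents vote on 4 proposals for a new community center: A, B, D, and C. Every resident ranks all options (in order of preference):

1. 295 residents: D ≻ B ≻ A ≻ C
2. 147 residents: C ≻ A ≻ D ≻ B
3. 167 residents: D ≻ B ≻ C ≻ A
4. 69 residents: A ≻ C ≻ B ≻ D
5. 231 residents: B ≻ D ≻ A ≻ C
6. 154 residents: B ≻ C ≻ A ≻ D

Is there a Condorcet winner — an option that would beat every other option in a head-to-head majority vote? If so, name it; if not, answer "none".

D

D vs A: 693–370 for D.
D vs B: 609–454 for D.
D vs C: 693–370 for D.
D beats every other option head-to-head.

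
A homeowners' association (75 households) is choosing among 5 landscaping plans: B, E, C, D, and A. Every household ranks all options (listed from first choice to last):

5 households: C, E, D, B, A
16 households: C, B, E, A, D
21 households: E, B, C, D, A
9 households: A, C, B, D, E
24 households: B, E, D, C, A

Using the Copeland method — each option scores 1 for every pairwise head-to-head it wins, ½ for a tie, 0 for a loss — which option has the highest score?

B

B: beats E, C, D, and A → score 4.
E: beats C, D, and A; loses to B → score 3.
C: beats D and A; loses to B and E → score 2.
D: beats A; loses to B, E, and C → score 1.
A: loses to B, E, C, and D → score 0.
B has the best pairwise record.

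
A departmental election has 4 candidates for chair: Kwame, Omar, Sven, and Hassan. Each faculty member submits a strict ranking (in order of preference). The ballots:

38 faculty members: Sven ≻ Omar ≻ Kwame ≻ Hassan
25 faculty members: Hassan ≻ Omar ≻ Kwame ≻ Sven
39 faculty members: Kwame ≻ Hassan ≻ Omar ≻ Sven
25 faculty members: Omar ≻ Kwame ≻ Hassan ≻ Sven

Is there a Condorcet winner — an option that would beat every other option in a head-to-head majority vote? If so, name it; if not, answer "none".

none

Checking pairwise contests:
Omar beats Kwame 88–39.
Hassan beats Omar 64–63.
Kwame beats Sven 89–38.
Kwame beats Hassan 102–25.
Every option loses at least one head-to-head, so there is no Condorcet winner.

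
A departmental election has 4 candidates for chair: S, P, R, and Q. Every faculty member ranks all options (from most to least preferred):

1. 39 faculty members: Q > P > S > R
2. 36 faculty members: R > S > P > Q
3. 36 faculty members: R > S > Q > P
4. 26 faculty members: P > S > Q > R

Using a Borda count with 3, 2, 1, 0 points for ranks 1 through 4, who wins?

S

S: 39·1 + 36·2 + 36·2 + 26·2 = 235
P: 39·2 + 36·1 + 36·0 + 26·3 = 192
R: 39·0 + 36·3 + 36·3 + 26·0 = 216
Q: 39·3 + 36·0 + 36·1 + 26·1 = 179
S has the highest Borda score (235).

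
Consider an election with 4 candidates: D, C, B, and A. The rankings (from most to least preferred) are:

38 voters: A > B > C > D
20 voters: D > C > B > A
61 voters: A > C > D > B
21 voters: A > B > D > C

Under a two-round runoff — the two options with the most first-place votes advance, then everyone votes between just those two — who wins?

Round 1 first-place votes: D 20, C 0, B 0, A 120.
A and D advance.
Runoff: A is preferred to D by 120 voters; D by 20.
A wins the runoff.

A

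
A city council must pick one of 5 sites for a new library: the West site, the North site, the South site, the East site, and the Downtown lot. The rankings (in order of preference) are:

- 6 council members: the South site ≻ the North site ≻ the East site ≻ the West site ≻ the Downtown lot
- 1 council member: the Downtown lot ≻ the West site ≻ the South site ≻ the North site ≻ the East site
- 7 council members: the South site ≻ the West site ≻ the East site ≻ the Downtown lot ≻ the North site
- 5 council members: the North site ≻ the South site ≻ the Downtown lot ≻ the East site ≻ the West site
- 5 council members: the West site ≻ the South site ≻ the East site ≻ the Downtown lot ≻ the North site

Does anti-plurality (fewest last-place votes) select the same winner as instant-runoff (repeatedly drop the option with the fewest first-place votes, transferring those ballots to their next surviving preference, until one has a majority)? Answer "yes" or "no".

Anti-plurality — last-place votes: the West site 5, the North site 12, the South site 0, the East site 1, the Downtown lot 6. Winner: the South site.
Instant-runoff — R1 the West site 5, the North site 5, the South site 13, the East site 0, the Downtown lot 1 (the South site winner). Winner: the South site.
The two methods agree.

yes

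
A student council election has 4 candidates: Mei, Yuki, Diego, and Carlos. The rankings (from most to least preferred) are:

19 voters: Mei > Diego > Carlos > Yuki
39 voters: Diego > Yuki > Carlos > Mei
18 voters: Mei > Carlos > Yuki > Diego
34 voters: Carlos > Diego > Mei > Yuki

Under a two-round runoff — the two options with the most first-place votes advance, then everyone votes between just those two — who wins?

Diego

Round 1 first-place votes: Mei 37, Yuki 0, Diego 39, Carlos 34.
Diego and Mei advance.
Runoff: Diego is preferred to Mei by 73 voters; Mei by 37.
Diego wins the runoff.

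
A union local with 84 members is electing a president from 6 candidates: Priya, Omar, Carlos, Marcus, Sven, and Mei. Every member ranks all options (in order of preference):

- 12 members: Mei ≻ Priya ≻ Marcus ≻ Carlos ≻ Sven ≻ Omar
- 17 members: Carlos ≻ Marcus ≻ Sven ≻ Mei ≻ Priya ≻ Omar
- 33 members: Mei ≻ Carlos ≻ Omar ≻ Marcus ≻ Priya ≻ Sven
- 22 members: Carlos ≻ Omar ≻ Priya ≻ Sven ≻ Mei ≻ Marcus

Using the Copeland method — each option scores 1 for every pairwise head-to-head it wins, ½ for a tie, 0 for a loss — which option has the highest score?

Mei

Priya: beats Sven; loses to Omar, Carlos, Marcus, and Mei → score 1.
Omar: beats Priya, Marcus, and Sven; loses to Carlos and Mei → score 3.
Carlos: beats Priya, Omar, Marcus, and Sven; loses to Mei → score 4.
Marcus: beats Priya and Sven; loses to Omar, Carlos, and Mei → score 2.
Sven: loses to Priya, Omar, Carlos, Marcus, and Mei → score 0.
Mei: beats Priya, Omar, Carlos, Marcus, and Sven → score 5.
Mei has the best pairwise record.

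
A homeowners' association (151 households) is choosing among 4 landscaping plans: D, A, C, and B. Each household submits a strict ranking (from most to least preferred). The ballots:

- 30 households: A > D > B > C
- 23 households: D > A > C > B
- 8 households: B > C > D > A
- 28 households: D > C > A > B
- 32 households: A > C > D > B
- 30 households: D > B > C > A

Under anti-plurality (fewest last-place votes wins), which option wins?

D

Last-place votes: D 0, A 38, C 30, B 83.
D is ranked last by the fewest voters, so D wins.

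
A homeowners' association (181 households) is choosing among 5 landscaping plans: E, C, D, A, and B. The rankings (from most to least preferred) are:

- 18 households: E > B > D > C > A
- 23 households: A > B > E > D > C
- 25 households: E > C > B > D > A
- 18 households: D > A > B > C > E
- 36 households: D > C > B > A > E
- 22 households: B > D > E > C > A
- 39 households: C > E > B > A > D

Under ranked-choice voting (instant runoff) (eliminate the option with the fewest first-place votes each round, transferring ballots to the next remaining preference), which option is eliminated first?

Round 1: E 43, C 39, D 54, A 23, B 22. Eliminate B.

B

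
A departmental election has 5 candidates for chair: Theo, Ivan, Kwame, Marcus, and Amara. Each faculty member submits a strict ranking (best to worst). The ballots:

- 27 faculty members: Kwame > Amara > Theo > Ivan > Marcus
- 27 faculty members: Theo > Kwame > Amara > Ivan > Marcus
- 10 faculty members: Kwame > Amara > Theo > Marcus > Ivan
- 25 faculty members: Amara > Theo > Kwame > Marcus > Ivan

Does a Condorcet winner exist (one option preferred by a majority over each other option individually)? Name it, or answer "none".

none

Checking pairwise contests:
Amara beats Theo 62–27.
Theo beats Ivan 89–0.
Theo beats Kwame 52–37.
Theo beats Marcus 89–0.
Kwame beats Amara 64–25.
Every option loses at least one head-to-head, so there is no Condorcet winner.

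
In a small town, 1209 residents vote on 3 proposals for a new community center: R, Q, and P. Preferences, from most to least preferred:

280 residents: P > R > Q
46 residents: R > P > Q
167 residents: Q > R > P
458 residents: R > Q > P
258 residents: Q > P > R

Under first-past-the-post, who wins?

First-place votes: R 504, Q 425, P 280.
R has the most first-place votes.

R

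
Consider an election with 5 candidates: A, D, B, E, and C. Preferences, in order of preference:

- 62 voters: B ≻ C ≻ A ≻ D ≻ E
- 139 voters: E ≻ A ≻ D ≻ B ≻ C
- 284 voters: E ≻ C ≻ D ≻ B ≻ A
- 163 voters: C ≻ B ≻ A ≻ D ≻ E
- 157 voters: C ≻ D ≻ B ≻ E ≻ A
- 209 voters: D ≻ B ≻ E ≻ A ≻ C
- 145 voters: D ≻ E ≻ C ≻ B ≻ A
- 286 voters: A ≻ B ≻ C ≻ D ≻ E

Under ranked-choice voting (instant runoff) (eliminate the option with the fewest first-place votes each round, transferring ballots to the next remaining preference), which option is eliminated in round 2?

Round 1: A 286, D 354, B 62, E 423, C 320. Eliminate B.
Round 2: A 286, D 354, E 423, C 382. Eliminate A.

A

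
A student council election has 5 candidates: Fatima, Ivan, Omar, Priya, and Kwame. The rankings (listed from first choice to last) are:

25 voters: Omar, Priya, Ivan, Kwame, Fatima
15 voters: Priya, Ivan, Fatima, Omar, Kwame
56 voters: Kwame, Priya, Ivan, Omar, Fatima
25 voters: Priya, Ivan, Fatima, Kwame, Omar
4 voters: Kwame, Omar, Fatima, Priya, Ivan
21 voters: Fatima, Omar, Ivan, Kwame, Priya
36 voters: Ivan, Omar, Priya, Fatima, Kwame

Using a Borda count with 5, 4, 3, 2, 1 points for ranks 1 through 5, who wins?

Fatima: 25·1 + 15·3 + 56·1 + 25·3 + 4·3 + 21·5 + 36·2 = 390
Ivan: 25·3 + 15·4 + 56·3 + 25·4 + 4·1 + 21·3 + 36·5 = 650
Omar: 25·5 + 15·2 + 56·2 + 25·1 + 4·4 + 21·4 + 36·4 = 536
Priya: 25·4 + 15·5 + 56·4 + 25·5 + 4·2 + 21·1 + 36·3 = 661
Kwame: 25·2 + 15·1 + 56·5 + 25·2 + 4·5 + 21·2 + 36·1 = 493
Priya has the highest Borda score (661).

Priya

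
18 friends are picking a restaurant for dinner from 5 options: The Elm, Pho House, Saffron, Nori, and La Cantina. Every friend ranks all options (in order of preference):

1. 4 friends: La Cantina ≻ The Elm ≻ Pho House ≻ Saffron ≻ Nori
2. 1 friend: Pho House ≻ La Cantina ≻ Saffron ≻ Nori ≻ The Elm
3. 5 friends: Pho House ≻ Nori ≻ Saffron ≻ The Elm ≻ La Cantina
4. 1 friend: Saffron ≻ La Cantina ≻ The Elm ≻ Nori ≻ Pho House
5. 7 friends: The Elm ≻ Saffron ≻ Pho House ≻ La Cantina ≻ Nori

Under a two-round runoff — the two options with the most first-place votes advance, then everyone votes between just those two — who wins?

The Elm

Round 1 first-place votes: The Elm 7, Pho House 6, Saffron 1, Nori 0, La Cantina 4.
The Elm and Pho House advance.
Runoff: The Elm is preferred to Pho House by 12 voters; Pho House by 6.
The Elm wins the runoff.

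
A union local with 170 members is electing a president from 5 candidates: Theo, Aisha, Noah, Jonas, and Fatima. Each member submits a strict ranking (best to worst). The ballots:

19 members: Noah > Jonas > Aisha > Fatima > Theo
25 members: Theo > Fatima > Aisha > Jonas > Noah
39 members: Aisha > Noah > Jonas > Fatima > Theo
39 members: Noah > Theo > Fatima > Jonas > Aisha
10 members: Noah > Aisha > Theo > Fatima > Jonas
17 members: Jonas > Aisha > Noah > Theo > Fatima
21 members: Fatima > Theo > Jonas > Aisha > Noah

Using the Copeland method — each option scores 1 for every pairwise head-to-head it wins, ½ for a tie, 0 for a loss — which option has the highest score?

Noah

Theo: beats Jonas and Fatima; ties Aisha; loses to Noah → score 2.5.
Aisha: beats Noah; ties Theo and Fatima; loses to Jonas → score 2.
Noah: beats Theo, Jonas, and Fatima; loses to Aisha → score 3.
Jonas: beats Aisha; loses to Theo, Noah, and Fatima → score 1.
Fatima: beats Jonas; ties Aisha; loses to Theo and Noah → score 1.5.
Noah has the best pairwise record.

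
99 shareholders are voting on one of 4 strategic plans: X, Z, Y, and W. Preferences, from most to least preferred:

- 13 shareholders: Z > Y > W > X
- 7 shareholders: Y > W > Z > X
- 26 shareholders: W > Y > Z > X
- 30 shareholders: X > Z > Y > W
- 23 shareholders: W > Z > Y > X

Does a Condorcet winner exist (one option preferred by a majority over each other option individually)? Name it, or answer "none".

none

Checking pairwise contests:
Z beats X 69–30.
W beats Z 56–43.
Z beats Y 66–33.
Y beats W 50–49.
Every option loses at least one head-to-head, so there is no Condorcet winner.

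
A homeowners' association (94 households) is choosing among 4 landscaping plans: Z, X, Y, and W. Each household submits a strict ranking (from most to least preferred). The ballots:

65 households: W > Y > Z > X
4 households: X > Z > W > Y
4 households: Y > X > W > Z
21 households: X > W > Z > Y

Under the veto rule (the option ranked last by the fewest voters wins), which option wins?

W

Last-place votes: Z 4, X 65, Y 25, W 0.
W is ranked last by the fewest voters, so W wins.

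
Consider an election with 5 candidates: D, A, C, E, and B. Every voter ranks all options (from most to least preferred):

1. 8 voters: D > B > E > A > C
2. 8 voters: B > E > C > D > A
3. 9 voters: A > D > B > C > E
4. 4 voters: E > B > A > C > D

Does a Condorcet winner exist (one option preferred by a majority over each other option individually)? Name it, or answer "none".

D

D vs A: 16–13 for D.
D vs C: 17–12 for D.
D vs E: 17–12 for D.
D vs B: 17–12 for D.
D beats every other option head-to-head.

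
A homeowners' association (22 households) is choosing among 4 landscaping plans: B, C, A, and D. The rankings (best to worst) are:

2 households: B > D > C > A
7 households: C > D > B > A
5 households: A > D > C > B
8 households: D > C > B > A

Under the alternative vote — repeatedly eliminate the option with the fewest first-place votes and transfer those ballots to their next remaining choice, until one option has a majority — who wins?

Round 1: B 2, C 7, A 5, D 8. Eliminate B.
Round 2: C 7, A 5, D 10. Eliminate A.
Round 3: C 7, D 15. D has a majority.

D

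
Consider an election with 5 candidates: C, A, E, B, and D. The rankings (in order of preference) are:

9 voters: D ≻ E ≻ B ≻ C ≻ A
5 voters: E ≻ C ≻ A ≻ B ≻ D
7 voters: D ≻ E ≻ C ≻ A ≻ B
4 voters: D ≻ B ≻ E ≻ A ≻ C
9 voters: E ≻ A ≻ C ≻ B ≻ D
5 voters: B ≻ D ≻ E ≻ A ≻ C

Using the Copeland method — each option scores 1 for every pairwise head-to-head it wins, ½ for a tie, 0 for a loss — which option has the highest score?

C: beats A and B; loses to E and D → score 2.
A: beats B; loses to C, E, and D → score 1.
E: beats C, A, and B; loses to D → score 3.
B: loses to C, A, E, and D → score 0.
D: beats C, A, E, and B → score 4.
D has the best pairwise record.

D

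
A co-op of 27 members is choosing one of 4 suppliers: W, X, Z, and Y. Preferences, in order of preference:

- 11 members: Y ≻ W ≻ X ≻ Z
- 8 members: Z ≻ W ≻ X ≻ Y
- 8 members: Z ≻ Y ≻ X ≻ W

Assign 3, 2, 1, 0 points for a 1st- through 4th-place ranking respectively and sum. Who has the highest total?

Y

W: 11·2 + 8·2 + 8·0 = 38
X: 11·1 + 8·1 + 8·1 = 27
Z: 11·0 + 8·3 + 8·3 = 48
Y: 11·3 + 8·0 + 8·2 = 49
Y has the highest Borda score (49).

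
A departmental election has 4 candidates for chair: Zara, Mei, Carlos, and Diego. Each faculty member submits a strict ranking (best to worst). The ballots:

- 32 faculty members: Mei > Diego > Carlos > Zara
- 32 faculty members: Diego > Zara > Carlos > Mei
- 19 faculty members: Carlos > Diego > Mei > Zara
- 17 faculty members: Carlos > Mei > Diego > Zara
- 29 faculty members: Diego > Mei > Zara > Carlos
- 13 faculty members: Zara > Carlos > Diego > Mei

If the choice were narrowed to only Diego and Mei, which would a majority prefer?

Voters preferring Diego to Mei: 93; preferring Mei to Diego: 49.
Diego wins the head-to-head.

Diego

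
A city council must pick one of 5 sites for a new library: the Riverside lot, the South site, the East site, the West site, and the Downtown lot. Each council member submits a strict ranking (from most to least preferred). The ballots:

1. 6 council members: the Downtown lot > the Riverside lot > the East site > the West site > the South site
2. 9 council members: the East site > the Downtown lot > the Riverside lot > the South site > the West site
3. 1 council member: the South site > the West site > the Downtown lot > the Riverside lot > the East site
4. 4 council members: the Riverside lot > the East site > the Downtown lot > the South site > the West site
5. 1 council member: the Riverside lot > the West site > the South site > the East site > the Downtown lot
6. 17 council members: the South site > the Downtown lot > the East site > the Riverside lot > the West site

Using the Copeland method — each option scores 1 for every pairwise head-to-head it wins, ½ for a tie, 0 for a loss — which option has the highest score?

the Riverside lot: beats the South site and the West site; loses to the East site and the Downtown lot → score 2.
the South site: beats the West site; ties the East site and the Downtown lot; loses to the Riverside lot → score 2.
the East site: beats the Riverside lot and the West site; ties the South site; loses to the Downtown lot → score 2.5.
the West site: loses to the Riverside lot, the South site, the East site, and the Downtown lot → score 0.
the Downtown lot: beats the Riverside lot, the East site, and the West site; ties the South site → score 3.5.
the Downtown lot has the best pairwise record.

the Downtown lot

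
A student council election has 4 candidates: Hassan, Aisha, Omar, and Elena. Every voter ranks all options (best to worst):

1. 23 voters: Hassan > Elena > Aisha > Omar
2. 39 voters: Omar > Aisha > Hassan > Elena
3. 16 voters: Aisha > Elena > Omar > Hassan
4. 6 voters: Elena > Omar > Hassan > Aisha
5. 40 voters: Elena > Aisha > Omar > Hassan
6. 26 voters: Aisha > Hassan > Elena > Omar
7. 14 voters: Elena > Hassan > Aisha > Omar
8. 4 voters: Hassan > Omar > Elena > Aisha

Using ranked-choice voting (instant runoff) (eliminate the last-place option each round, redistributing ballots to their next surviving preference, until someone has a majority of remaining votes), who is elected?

Elena

Round 1: Hassan 27, Aisha 42, Omar 39, Elena 60. Eliminate Hassan.
Round 2: Aisha 42, Omar 43, Elena 83. Eliminate Aisha.
Round 3: Omar 43, Elena 125. Elena has a majority.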